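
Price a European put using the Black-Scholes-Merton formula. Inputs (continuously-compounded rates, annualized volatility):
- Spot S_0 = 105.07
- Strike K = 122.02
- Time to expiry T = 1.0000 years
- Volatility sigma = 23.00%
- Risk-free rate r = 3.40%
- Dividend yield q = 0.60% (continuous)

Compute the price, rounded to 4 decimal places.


d1 = (ln(S/K) + (r - q + 0.5*sigma^2) * T) / (sigma * sqrt(T)) = -0.41351379
d2 = d1 - sigma * sqrt(T) = -0.64351379
exp(-rT) = 0.96657150; exp(-qT) = 0.99401796
P = K * exp(-rT) * N(-d2) - S_0 * exp(-qT) * N(-d1)
N(-d1) = 0.66038489; N(-d2) = 0.74005461
P = 122.0200 * 0.96657150 * 0.74005461 - 105.0700 * 0.99401796 * 0.66038489 = 18.3113

Answer: Price = 18.3113


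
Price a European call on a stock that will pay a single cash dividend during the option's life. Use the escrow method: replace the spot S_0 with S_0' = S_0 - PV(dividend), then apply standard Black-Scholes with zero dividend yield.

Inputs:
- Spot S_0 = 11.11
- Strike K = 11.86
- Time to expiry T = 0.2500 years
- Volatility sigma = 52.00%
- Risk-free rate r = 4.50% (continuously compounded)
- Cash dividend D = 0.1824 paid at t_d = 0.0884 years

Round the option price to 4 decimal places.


PV(D) = D * exp(-r * t_d) = 0.1824 * 0.99602990 = 0.18167585
S_0' = S_0 - PV(D) = 11.1100 - 0.18167585 = 10.92832415
d1 = (ln(S_0'/K) + (r + sigma^2/2)*T) / (sigma*sqrt(T)) = -0.14139780
d2 = d1 - sigma*sqrt(T) = -0.40139780
exp(-rT) = 0.98881304
N(d1) = 0.44377784; N(d2) = 0.34406363
C = S_0' * N(d1) - K * exp(-rT) * N(d2) = 10.92832415 * 0.44377784 - 11.8600 * 0.98881304 * 0.34406363 = 0.8148

Answer: Price = 0.8148


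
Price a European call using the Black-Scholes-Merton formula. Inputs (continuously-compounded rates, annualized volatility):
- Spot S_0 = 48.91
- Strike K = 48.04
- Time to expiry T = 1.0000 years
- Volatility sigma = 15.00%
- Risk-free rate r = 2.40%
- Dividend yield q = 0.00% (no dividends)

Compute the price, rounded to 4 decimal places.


d1 = (ln(S/K) + (r - q + 0.5*sigma^2) * T) / (sigma * sqrt(T)) = 0.35465252
d2 = d1 - sigma * sqrt(T) = 0.20465252
exp(-rT) = 0.97628571; exp(-qT) = 1.00000000
C = S_0 * exp(-qT) * N(d1) - K * exp(-rT) * N(d2)
N(d1) = 0.63857504; N(d2) = 0.58107819
C = 48.9100 * 1.00000000 * 0.63857504 - 48.0400 * 0.97628571 * 0.58107819 = 3.9797

Answer: Price = 3.9797


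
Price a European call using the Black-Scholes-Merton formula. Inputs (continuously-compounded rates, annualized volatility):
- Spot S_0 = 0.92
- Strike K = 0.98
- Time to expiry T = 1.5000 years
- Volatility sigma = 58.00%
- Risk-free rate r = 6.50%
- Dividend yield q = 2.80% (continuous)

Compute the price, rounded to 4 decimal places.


Answer: Price = 0.2424

Derivation:
d1 = (ln(S/K) + (r - q + 0.5*sigma^2) * T) / (sigma * sqrt(T)) = 0.34436602
d2 = d1 - sigma * sqrt(T) = -0.36598601
exp(-rT) = 0.90710234; exp(-qT) = 0.95886978
C = S_0 * exp(-qT) * N(d1) - K * exp(-rT) * N(d2)
N(d1) = 0.63471448; N(d2) = 0.35718776
C = 0.9200 * 0.95886978 * 0.63471448 - 0.9800 * 0.90710234 * 0.35718776 = 0.2424


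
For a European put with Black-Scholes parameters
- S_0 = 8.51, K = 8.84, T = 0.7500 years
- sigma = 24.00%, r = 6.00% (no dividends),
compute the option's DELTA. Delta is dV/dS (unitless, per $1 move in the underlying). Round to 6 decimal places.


Answer: Delta = -0.445363

Derivation:
d1 = 0.1373856250; d2 = -0.0704604719
phi(d1) = 0.3951950106; exp(-qT) = 1.0000000000; exp(-rT) = 0.9559974818
N(-d1) = 0.4453629964
Delta = -exp(-qT) * N(-d1) = -1.0000000000 * 0.4453629964 = -0.445363


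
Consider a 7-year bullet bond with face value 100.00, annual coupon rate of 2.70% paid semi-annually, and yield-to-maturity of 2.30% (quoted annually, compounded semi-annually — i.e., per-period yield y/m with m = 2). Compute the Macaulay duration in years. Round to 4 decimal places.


Coupon per period c = face * coupon_rate / m = 1.350000
Periods per year m = 2; per-period yield y/m = 0.011500
Number of cashflows N = 14
Cashflows (t years, CF_t, discount factor 1/(1+y/m)^(m*t), PV):
  t = 0.5000: CF_t = 1.350000, DF = 0.988631, PV = 1.334652
  t = 1.0000: CF_t = 1.350000, DF = 0.977391, PV = 1.319478
  t = 1.5000: CF_t = 1.350000, DF = 0.966279, PV = 1.304476
  t = 2.0000: CF_t = 1.350000, DF = 0.955293, PV = 1.289645
  t = 2.5000: CF_t = 1.350000, DF = 0.944432, PV = 1.274983
  t = 3.0000: CF_t = 1.350000, DF = 0.933694, PV = 1.260487
  t = 3.5000: CF_t = 1.350000, DF = 0.923079, PV = 1.246156
  t = 4.0000: CF_t = 1.350000, DF = 0.912584, PV = 1.231989
  t = 4.5000: CF_t = 1.350000, DF = 0.902209, PV = 1.217982
  t = 5.0000: CF_t = 1.350000, DF = 0.891951, PV = 1.204134
  t = 5.5000: CF_t = 1.350000, DF = 0.881810, PV = 1.190444
  t = 6.0000: CF_t = 1.350000, DF = 0.871785, PV = 1.176910
  t = 6.5000: CF_t = 1.350000, DF = 0.861873, PV = 1.163529
  t = 7.0000: CF_t = 101.350000, DF = 0.852075, PV = 86.357753
Price P = sum_t PV_t = 102.572617
Macaulay numerator sum_t t * PV_t:
  t * PV_t at t = 0.5000: 0.667326
  t * PV_t at t = 1.0000: 1.319478
  t * PV_t at t = 1.5000: 1.956714
  t * PV_t at t = 2.0000: 2.579290
  t * PV_t at t = 2.5000: 3.187457
  t * PV_t at t = 3.0000: 3.781462
  t * PV_t at t = 3.5000: 4.361547
  t * PV_t at t = 4.0000: 4.927954
  t * PV_t at t = 4.5000: 5.480918
  t * PV_t at t = 5.0000: 6.020671
  t * PV_t at t = 5.5000: 6.547443
  t * PV_t at t = 6.0000: 7.061458
  t * PV_t at t = 6.5000: 7.562939
  t * PV_t at t = 7.0000: 604.504271
Macaulay duration D = (sum_t t * PV_t) / P = 659.958927 / 102.572617 = 6.434065

Answer: Macaulay duration = 6.4341 years


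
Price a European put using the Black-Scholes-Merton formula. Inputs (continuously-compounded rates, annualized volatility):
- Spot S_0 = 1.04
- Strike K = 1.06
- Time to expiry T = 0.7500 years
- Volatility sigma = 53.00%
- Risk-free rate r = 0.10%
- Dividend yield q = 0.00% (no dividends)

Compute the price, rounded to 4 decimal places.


d1 = (ln(S/K) + (r - q + 0.5*sigma^2) * T) / (sigma * sqrt(T)) = 0.18963082
d2 = d1 - sigma * sqrt(T) = -0.26936265
exp(-rT) = 0.99925028; exp(-qT) = 1.00000000
P = K * exp(-rT) * N(-d2) - S_0 * exp(-qT) * N(-d1)
N(-d1) = 0.42479922; N(-d2) = 0.60617469
P = 1.0600 * 0.99925028 * 0.60617469 - 1.0400 * 1.00000000 * 0.42479922 = 0.2003

Answer: Price = 0.2003


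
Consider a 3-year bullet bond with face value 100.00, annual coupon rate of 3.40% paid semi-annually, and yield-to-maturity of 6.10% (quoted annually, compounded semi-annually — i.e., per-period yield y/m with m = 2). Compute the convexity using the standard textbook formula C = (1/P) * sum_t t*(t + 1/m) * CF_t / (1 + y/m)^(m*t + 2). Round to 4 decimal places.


Coupon per period c = face * coupon_rate / m = 1.700000
Periods per year m = 2; per-period yield y/m = 0.030500
Number of cashflows N = 6
Cashflows (t years, CF_t, discount factor 1/(1+y/m)^(m*t), PV):
  t = 0.5000: CF_t = 1.700000, DF = 0.970403, PV = 1.649685
  t = 1.0000: CF_t = 1.700000, DF = 0.941681, PV = 1.600858
  t = 1.5000: CF_t = 1.700000, DF = 0.913810, PV = 1.553477
  t = 2.0000: CF_t = 1.700000, DF = 0.886764, PV = 1.507499
  t = 2.5000: CF_t = 1.700000, DF = 0.860518, PV = 1.462881
  t = 3.0000: CF_t = 101.700000, DF = 0.835049, PV = 84.924496
Price P = sum_t PV_t = 92.698896
Convexity numerator sum_t t*(t + 1/m) * CF_t / (1+y/m)^(m*t + 2):
  t = 0.5000: term = 0.776739
  t = 1.0000: term = 2.261248
  t = 1.5000: term = 4.388642
  t = 2.0000: term = 7.097918
  t = 2.5000: term = 10.331758
  t = 3.0000: term = 839.704118
Convexity = (1/P) * sum = 864.560422 / 92.698896 = 9.326545

Answer: Convexity = 9.3265


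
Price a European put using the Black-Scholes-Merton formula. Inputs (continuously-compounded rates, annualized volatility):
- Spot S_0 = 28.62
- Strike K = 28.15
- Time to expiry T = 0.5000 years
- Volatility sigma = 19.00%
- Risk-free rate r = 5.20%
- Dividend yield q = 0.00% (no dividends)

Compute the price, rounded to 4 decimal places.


d1 = (ln(S/K) + (r - q + 0.5*sigma^2) * T) / (sigma * sqrt(T)) = 0.38394722
d2 = d1 - sigma * sqrt(T) = 0.24959693
exp(-rT) = 0.97433509; exp(-qT) = 1.00000000
P = K * exp(-rT) * N(-d2) - S_0 * exp(-qT) * N(-d1)
N(-d1) = 0.35050878; N(-d2) = 0.40144954
P = 28.1500 * 0.97433509 * 0.40144954 - 28.6200 * 1.00000000 * 0.35050878 = 0.9792

Answer: Price = 0.9792


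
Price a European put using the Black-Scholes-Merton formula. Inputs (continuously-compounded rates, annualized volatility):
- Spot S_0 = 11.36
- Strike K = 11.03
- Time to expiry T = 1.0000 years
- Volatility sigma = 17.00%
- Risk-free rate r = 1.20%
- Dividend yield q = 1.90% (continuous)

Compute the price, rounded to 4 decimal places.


d1 = (ln(S/K) + (r - q + 0.5*sigma^2) * T) / (sigma * sqrt(T)) = 0.21723282
d2 = d1 - sigma * sqrt(T) = 0.04723282
exp(-rT) = 0.98807171; exp(-qT) = 0.98117936
P = K * exp(-rT) * N(-d2) - S_0 * exp(-qT) * N(-d1)
N(-d1) = 0.41401345; N(-d2) = 0.48116383
P = 11.0300 * 0.98807171 * 0.48116383 - 11.3600 * 0.98117936 * 0.41401345 = 0.6293

Answer: Price = 0.6293


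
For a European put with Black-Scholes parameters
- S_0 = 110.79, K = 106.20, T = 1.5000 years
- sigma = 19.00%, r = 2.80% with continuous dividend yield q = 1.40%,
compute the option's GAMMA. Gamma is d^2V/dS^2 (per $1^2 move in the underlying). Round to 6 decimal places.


d1 = 0.3884263694; d2 = 0.1557248438
phi(d1) = 0.3699542035; exp(-qT) = 0.9792189646; exp(-rT) = 0.9588697806
Gamma = exp(-qT) * phi(d1) / (S * sigma * sqrt(T)) = 0.9792189646 * 0.3699542035 / (110.7900 * 0.1900 * 1.2247448714) = 0.014052

Answer: Gamma = 0.014052


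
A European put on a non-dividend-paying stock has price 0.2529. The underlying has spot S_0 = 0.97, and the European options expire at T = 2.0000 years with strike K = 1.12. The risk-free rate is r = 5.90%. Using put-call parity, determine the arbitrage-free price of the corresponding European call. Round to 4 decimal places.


Answer: Call price = 0.2276

Derivation:
Put-call parity: C - P = S_0 * exp(-qT) - K * exp(-rT).
S_0 * exp(-qT) = 0.9700 * 1.00000000 = 0.97000000
K * exp(-rT) = 1.1200 * 0.88869605 = 0.99533958
C = P + S*exp(-qT) - K*exp(-rT)
C = 0.2529 + 0.97000000 - 0.99533958 = 0.2276


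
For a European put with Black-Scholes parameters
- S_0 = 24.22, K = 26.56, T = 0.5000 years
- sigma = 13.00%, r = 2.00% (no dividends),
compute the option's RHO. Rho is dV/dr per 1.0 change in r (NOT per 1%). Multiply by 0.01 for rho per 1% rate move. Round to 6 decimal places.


d1 = -0.8485562747; d2 = -0.9404801562
phi(d1) = 0.2783259392; exp(-qT) = 1.0000000000; exp(-rT) = 0.9900498337
N(-d2) = 0.8265143382
Rho = -K*T*exp(-rT)*N(-d2) = -26.5600 * 0.5000 * 0.9900498337 * 0.8265143382 = -10.866896

Answer: Rho = -10.866896


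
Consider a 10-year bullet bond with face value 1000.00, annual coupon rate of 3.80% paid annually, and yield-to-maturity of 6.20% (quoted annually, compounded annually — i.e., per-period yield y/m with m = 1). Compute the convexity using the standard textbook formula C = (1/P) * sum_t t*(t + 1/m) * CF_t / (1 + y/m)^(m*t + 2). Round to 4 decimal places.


Coupon per period c = face * coupon_rate / m = 38.000000
Periods per year m = 1; per-period yield y/m = 0.062000
Number of cashflows N = 10
Cashflows (t years, CF_t, discount factor 1/(1+y/m)^(m*t), PV):
  t = 1.0000: CF_t = 38.000000, DF = 0.941620, PV = 35.781544
  t = 2.0000: CF_t = 38.000000, DF = 0.886647, PV = 33.692603
  t = 3.0000: CF_t = 38.000000, DF = 0.834885, PV = 31.725615
  t = 4.0000: CF_t = 38.000000, DF = 0.786144, PV = 29.873460
  t = 5.0000: CF_t = 38.000000, DF = 0.740248, PV = 28.129435
  t = 6.0000: CF_t = 38.000000, DF = 0.697032, PV = 26.487227
  t = 7.0000: CF_t = 38.000000, DF = 0.656339, PV = 24.940892
  t = 8.0000: CF_t = 38.000000, DF = 0.618022, PV = 23.484832
  t = 9.0000: CF_t = 38.000000, DF = 0.581942, PV = 22.113778
  t = 10.0000: CF_t = 1038.000000, DF = 0.547968, PV = 568.790306
Price P = sum_t PV_t = 825.019693
Convexity numerator sum_t t*(t + 1/m) * CF_t / (1+y/m)^(m*t + 2):
  t = 1.0000: term = 63.451230
  t = 2.0000: term = 179.240761
  t = 3.0000: term = 337.553223
  t = 4.0000: term = 529.744543
  t = 5.0000: term = 748.226756
  t = 6.0000: term = 986.362955
  t = 7.0000: term = 1238.371569
  t = 8.0000: term = 1499.239188
  t = 9.0000: term = 1764.641229
  t = 10.0000: term = 55474.811822
Convexity = (1/P) * sum = 62821.643277 / 825.019693 = 76.145629

Answer: Convexity = 76.1456


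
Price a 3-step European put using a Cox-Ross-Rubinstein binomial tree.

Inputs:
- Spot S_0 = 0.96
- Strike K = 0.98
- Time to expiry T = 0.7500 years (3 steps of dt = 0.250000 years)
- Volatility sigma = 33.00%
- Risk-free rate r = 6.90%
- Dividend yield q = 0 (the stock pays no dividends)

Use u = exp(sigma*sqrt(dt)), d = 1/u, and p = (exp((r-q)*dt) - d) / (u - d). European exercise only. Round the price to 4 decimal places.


Answer: Price = V(0,0) = 0.1015

Derivation:
dt = T/N = 0.250000
u = exp(sigma*sqrt(dt)) = 1.179393; d = 1/u = 0.847894
p = (exp((r-q)*dt) - d) / (u - d) = 0.511331
Discount per step: exp(-r*dt) = 0.982898
Stock lattice S(k, i) with i counting down-moves:
  k=0: S(0,0) = 0.9600
  k=1: S(1,0) = 1.1322; S(1,1) = 0.8140
  k=2: S(2,0) = 1.3353; S(2,1) = 0.9600; S(2,2) = 0.6902
  k=3: S(3,0) = 1.5749; S(3,1) = 1.1322; S(3,2) = 0.8140; S(3,3) = 0.5852
Terminal payoffs V(N, i) = max(K - S_T, 0):
  V(3,0) = 0.000000; V(3,1) = 0.000000; V(3,2) = 0.166022; V(3,3) = 0.394812
Backward induction: V(k, i) = exp(-r*dt) * [p * V(k+1, i) + (1-p) * V(k+1, i+1)].
  V(2,0) = exp(-r*dt) * [p*0.000000 + (1-p)*0.000000] = 0.000000
  V(2,1) = exp(-r*dt) * [p*0.000000 + (1-p)*0.166022] = 0.079742
  V(2,2) = exp(-r*dt) * [p*0.166022 + (1-p)*0.394812] = 0.273073
  V(1,0) = exp(-r*dt) * [p*0.000000 + (1-p)*0.079742] = 0.038301
  V(1,1) = exp(-r*dt) * [p*0.079742 + (1-p)*0.273073] = 0.171238
  V(0,0) = exp(-r*dt) * [p*0.038301 + (1-p)*0.171238] = 0.101497


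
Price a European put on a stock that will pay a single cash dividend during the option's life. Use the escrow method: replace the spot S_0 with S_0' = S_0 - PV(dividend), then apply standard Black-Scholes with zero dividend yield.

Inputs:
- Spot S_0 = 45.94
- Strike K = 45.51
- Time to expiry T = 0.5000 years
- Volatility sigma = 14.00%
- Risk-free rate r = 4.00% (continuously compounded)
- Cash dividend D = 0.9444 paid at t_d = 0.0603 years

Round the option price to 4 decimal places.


PV(D) = D * exp(-r * t_d) = 0.9444 * 0.99759091 = 0.94212485
S_0' = S_0 - PV(D) = 45.9400 - 0.94212485 = 44.99787515
d1 = (ln(S_0'/K) + (r + sigma^2/2)*T) / (sigma*sqrt(T)) = 0.13721092
d2 = d1 - sigma*sqrt(T) = 0.03821597
exp(-rT) = 0.98019867
N(-d1) = 0.44543204; N(-d2) = 0.48475775
P = K * exp(-rT) * N(-d2) - S_0' * N(-d1) = 45.5100 * 0.98019867 * 0.48475775 - 44.99787515 * 0.44543204 = 1.5810

Answer: Price = 1.5810


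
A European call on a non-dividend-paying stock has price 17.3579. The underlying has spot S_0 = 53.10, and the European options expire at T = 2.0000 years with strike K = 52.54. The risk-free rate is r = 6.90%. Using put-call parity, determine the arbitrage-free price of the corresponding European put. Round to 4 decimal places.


Answer: Put price = 10.0254

Derivation:
Put-call parity: C - P = S_0 * exp(-qT) - K * exp(-rT).
S_0 * exp(-qT) = 53.1000 * 1.00000000 = 53.10000000
K * exp(-rT) = 52.5400 * 0.87109869 = 45.76752526
P = C - S*exp(-qT) + K*exp(-rT)
P = 17.3579 - 53.10000000 + 45.76752526 = 10.0254


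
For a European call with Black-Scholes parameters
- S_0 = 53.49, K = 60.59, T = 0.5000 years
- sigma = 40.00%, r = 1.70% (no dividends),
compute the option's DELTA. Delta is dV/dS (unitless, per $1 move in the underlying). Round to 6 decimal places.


Answer: Delta = 0.393896

Derivation:
d1 = -0.2691783774; d2 = -0.5520210899
phi(d1) = 0.3847478737; exp(-qT) = 1.0000000000; exp(-rT) = 0.9915360229
N(d1) = 0.3938962093
Delta = exp(-qT) * N(d1) = 1.0000000000 * 0.3938962093 = 0.393896


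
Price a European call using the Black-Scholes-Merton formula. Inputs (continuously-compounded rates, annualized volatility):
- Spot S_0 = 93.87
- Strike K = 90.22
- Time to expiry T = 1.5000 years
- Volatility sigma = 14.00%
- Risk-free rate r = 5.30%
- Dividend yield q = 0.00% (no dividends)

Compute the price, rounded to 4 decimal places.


Answer: Price = 12.7255

Derivation:
d1 = (ln(S/K) + (r - q + 0.5*sigma^2) * T) / (sigma * sqrt(T)) = 0.78068571
d2 = d1 - sigma * sqrt(T) = 0.60922143
exp(-rT) = 0.92357802; exp(-qT) = 1.00000000
C = S_0 * exp(-qT) * N(d1) - K * exp(-rT) * N(d2)
N(d1) = 0.78250632; N(d2) = 0.72881116
C = 93.8700 * 1.00000000 * 0.78250632 - 90.2200 * 0.92357802 * 0.72881116 = 12.7255


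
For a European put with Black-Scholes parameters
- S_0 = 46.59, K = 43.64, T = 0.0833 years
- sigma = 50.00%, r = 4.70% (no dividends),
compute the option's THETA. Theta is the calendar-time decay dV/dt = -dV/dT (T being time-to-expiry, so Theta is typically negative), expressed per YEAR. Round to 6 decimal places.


d1 = 0.5525610485; d2 = 0.4082523516
phi(d1) = 0.3424600093; exp(-qT) = 1.0000000000; exp(-rT) = 0.9960925540
Theta = -S*exp(-qT)*phi(d1)*sigma/(2*sqrt(T)) + r*K*exp(-rT)*N(-d2) - q*S*exp(-qT)*N(-d1)
N(-d1) = 0.2902820102; N(-d2) = 0.3415442085; sqrt(T) = 0.2886173938
Term 1 = -46.5900 * 1.0000000000 * 0.3424600093 * 0.5000 / (2 * 0.2886173938) = -13.8203831232
Term 2 = 0.0470 * 43.6400 * 0.9960925540 * 0.3415442085 = 0.6977971945
Term 3 = 0 (no dividend yield, q = 0)
Theta = -13.8203831232 + (0.6977971945) + (0.0000000000) = -13.122586

Answer: Theta = -13.122586


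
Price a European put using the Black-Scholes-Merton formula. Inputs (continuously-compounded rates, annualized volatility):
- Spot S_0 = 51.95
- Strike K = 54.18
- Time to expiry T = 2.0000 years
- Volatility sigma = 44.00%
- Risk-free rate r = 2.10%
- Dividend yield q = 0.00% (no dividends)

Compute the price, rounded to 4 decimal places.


Answer: Price = 12.6921

Derivation:
d1 = (ln(S/K) + (r - q + 0.5*sigma^2) * T) / (sigma * sqrt(T)) = 0.31107858
d2 = d1 - sigma * sqrt(T) = -0.31117539
exp(-rT) = 0.95886978; exp(-qT) = 1.00000000
P = K * exp(-rT) * N(-d2) - S_0 * exp(-qT) * N(-d1)
N(-d1) = 0.37787044; N(-d2) = 0.62216635
P = 54.1800 * 0.95886978 * 0.62216635 - 51.9500 * 1.00000000 * 0.37787044 = 12.6921


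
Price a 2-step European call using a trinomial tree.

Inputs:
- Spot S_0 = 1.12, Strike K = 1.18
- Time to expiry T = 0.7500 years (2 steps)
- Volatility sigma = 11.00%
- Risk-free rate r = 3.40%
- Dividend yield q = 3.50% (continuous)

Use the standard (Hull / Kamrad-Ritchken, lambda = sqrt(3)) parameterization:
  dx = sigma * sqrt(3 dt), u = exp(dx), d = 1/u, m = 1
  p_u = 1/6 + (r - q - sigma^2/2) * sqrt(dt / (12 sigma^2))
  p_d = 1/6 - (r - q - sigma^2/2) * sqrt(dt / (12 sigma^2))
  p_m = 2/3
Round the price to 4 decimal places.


Answer: Price = V(0,0) = 0.0214

Derivation:
dt = T/N = 0.375000; dx = sigma*sqrt(3*dt) = 0.116673
u = exp(dx) = 1.123751; d = 1/u = 0.889876
p_u = 0.155337, p_m = 0.666667, p_d = 0.177996
Discount per step: exp(-r*dt) = 0.987331
Stock lattice S(k, j) with j the centered position index:
  k=0: S(0,+0) = 1.1200
  k=1: S(1,-1) = 0.9967; S(1,+0) = 1.1200; S(1,+1) = 1.2586
  k=2: S(2,-2) = 0.8869; S(2,-1) = 0.9967; S(2,+0) = 1.1200; S(2,+1) = 1.2586; S(2,+2) = 1.4144
Terminal payoffs V(N, j) = max(S_T - K, 0):
  V(2,-2) = 0.000000; V(2,-1) = 0.000000; V(2,+0) = 0.000000; V(2,+1) = 0.078602; V(2,+2) = 0.234355
Backward induction: V(k, j) = exp(-r*dt) * [p_u * V(k+1, j+1) + p_m * V(k+1, j) + p_d * V(k+1, j-1)]
  V(1,-1) = exp(-r*dt) * [p_u*0.000000 + p_m*0.000000 + p_d*0.000000] = 0.000000
  V(1,+0) = exp(-r*dt) * [p_u*0.078602 + p_m*0.000000 + p_d*0.000000] = 0.012055
  V(1,+1) = exp(-r*dt) * [p_u*0.234355 + p_m*0.078602 + p_d*0.000000] = 0.087680
  V(0,+0) = exp(-r*dt) * [p_u*0.087680 + p_m*0.012055 + p_d*0.000000] = 0.021382


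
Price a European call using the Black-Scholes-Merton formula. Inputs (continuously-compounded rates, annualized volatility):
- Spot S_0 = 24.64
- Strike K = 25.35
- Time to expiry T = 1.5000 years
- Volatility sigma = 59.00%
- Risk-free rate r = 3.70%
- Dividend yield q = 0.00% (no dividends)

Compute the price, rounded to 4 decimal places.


d1 = (ln(S/K) + (r - q + 0.5*sigma^2) * T) / (sigma * sqrt(T)) = 0.39879272
d2 = d1 - sigma * sqrt(T) = -0.32380676
exp(-rT) = 0.94601202; exp(-qT) = 1.00000000
C = S_0 * exp(-qT) * N(d1) - K * exp(-rT) * N(d2)
N(d1) = 0.65497703; N(d2) = 0.37304217
C = 24.6400 * 1.00000000 * 0.65497703 - 25.3500 * 0.94601202 * 0.37304217 = 7.1926

Answer: Price = 7.1926


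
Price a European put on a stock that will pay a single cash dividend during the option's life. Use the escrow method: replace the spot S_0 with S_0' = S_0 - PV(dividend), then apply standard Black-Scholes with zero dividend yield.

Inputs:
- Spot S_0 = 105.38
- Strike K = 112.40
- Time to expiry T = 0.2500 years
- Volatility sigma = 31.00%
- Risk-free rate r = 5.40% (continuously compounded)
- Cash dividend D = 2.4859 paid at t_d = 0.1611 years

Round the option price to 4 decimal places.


Answer: Price = 11.3421

Derivation:
PV(D) = D * exp(-r * t_d) = 2.4859 * 0.99133833 = 2.46436796
S_0' = S_0 - PV(D) = 105.3800 - 2.46436796 = 102.91563204
d1 = (ln(S_0'/K) + (r + sigma^2/2)*T) / (sigma*sqrt(T)) = -0.40414123
d2 = d1 - sigma*sqrt(T) = -0.55914123
exp(-rT) = 0.98659072
N(-d1) = 0.65694557; N(-d2) = 0.71196733
P = K * exp(-rT) * N(-d2) - S_0' * N(-d1) = 112.4000 * 0.98659072 * 0.71196733 - 102.91563204 * 0.65694557 = 11.3421


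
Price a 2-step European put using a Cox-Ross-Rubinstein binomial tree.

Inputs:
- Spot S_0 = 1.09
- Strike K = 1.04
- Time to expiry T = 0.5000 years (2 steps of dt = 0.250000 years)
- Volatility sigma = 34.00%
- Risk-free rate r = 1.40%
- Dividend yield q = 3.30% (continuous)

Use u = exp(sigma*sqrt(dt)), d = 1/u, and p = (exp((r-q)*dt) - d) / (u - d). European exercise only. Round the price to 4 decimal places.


dt = T/N = 0.250000
u = exp(sigma*sqrt(dt)) = 1.185305; d = 1/u = 0.843665
p = (exp((r-q)*dt) - d) / (u - d) = 0.443732
Discount per step: exp(-r*dt) = 0.996506
Stock lattice S(k, i) with i counting down-moves:
  k=0: S(0,0) = 1.0900
  k=1: S(1,0) = 1.2920; S(1,1) = 0.9196
  k=2: S(2,0) = 1.5314; S(2,1) = 1.0900; S(2,2) = 0.7758
Terminal payoffs V(N, i) = max(K - S_T, 0):
  V(2,0) = 0.000000; V(2,1) = 0.000000; V(2,2) = 0.264170
Backward induction: V(k, i) = exp(-r*dt) * [p * V(k+1, i) + (1-p) * V(k+1, i+1)].
  V(1,0) = exp(-r*dt) * [p*0.000000 + (1-p)*0.000000] = 0.000000
  V(1,1) = exp(-r*dt) * [p*0.000000 + (1-p)*0.264170] = 0.146436
  V(0,0) = exp(-r*dt) * [p*0.000000 + (1-p)*0.146436] = 0.081173

Answer: Price = V(0,0) = 0.0812


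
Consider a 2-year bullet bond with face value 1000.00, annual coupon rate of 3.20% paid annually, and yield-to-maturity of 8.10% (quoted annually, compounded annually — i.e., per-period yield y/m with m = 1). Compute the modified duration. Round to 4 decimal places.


Answer: Modified duration = 1.8201

Derivation:
Coupon per period c = face * coupon_rate / m = 32.000000
Periods per year m = 1; per-period yield y/m = 0.081000
Number of cashflows N = 2
Cashflows (t years, CF_t, discount factor 1/(1+y/m)^(m*t), PV):
  t = 1.0000: CF_t = 32.000000, DF = 0.925069, PV = 29.602220
  t = 2.0000: CF_t = 1032.000000, DF = 0.855753, PV = 883.137466
Price P = sum_t PV_t = 912.739686
First compute Macaulay numerator sum_t t * PV_t:
  t * PV_t at t = 1.0000: 29.602220
  t * PV_t at t = 2.0000: 1766.274931
Macaulay duration D = 1795.877151 / 912.739686 = 1.967568
Modified duration = D / (1 + y/m) = 1.967568 / (1 + 0.081000) = 1.820137


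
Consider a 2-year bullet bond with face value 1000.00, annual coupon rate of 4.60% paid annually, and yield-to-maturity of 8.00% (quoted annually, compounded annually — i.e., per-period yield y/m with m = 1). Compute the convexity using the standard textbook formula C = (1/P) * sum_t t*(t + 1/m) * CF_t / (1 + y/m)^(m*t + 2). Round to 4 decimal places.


Answer: Convexity = 4.9885

Derivation:
Coupon per period c = face * coupon_rate / m = 46.000000
Periods per year m = 1; per-period yield y/m = 0.080000
Number of cashflows N = 2
Cashflows (t years, CF_t, discount factor 1/(1+y/m)^(m*t), PV):
  t = 1.0000: CF_t = 46.000000, DF = 0.925926, PV = 42.592593
  t = 2.0000: CF_t = 1046.000000, DF = 0.857339, PV = 896.776406
Price P = sum_t PV_t = 939.368999
Convexity numerator sum_t t*(t + 1/m) * CF_t / (1+y/m)^(m*t + 2):
  t = 1.0000: term = 73.032566
  t = 2.0000: term = 4613.047356
Convexity = (1/P) * sum = 4686.079922 / 939.368999 = 4.988540


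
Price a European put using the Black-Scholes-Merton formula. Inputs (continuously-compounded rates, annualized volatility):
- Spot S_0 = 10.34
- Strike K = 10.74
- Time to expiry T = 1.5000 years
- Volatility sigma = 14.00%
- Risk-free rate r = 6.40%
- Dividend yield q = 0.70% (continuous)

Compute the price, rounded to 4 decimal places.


Answer: Price = 0.4713

Derivation:
d1 = (ln(S/K) + (r - q + 0.5*sigma^2) * T) / (sigma * sqrt(T)) = 0.36301893
d2 = d1 - sigma * sqrt(T) = 0.19155465
exp(-rT) = 0.90846402; exp(-qT) = 0.98955493
P = K * exp(-rT) * N(-d2) - S_0 * exp(-qT) * N(-d1)
N(-d1) = 0.35829537; N(-d2) = 0.42404554
P = 10.7400 * 0.90846402 * 0.42404554 - 10.3400 * 0.98955493 * 0.35829537 = 0.4713


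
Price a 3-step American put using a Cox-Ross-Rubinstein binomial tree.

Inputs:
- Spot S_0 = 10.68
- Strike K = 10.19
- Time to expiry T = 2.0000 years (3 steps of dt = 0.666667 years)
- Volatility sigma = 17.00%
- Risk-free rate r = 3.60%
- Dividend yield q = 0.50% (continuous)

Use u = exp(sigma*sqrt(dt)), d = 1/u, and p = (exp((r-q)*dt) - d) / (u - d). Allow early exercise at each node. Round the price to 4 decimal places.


Answer: Price = V(0,0) = 0.6127

Derivation:
dt = T/N = 0.666667
u = exp(sigma*sqrt(dt)) = 1.148899; d = 1/u = 0.870398
p = (exp((r-q)*dt) - d) / (u - d) = 0.540333
Discount per step: exp(-r*dt) = 0.976286
Stock lattice S(k, i) with i counting down-moves:
  k=0: S(0,0) = 10.6800
  k=1: S(1,0) = 12.2702; S(1,1) = 9.2959
  k=2: S(2,0) = 14.0973; S(2,1) = 10.6800; S(2,2) = 8.0911
  k=3: S(3,0) = 16.1964; S(3,1) = 12.2702; S(3,2) = 9.2959; S(3,3) = 7.0425
Terminal payoffs V(N, i) = max(K - S_T, 0):
  V(3,0) = 0.000000; V(3,1) = 0.000000; V(3,2) = 0.894147; V(3,3) = 3.147526
Backward induction: V(k, i) = exp(-r*dt) * [p * V(k+1, i) + (1-p) * V(k+1, i+1)]; then take max(V_cont, immediate exercise) for American.
  V(2,0) = exp(-r*dt) * [p*0.000000 + (1-p)*0.000000] = 0.000000; exercise = 0.000000; V(2,0) = max -> 0.000000
  V(2,1) = exp(-r*dt) * [p*0.000000 + (1-p)*0.894147] = 0.401263; exercise = 0.000000; V(2,1) = max -> 0.401263
  V(2,2) = exp(-r*dt) * [p*0.894147 + (1-p)*3.147526] = 1.884182; exercise = 2.098906; V(2,2) = max -> 2.098906
  V(1,0) = exp(-r*dt) * [p*0.000000 + (1-p)*0.401263] = 0.180073; exercise = 0.000000; V(1,0) = max -> 0.180073
  V(1,1) = exp(-r*dt) * [p*0.401263 + (1-p)*2.098906] = 1.153591; exercise = 0.894147; V(1,1) = max -> 1.153591
  V(0,0) = exp(-r*dt) * [p*0.180073 + (1-p)*1.153591] = 0.612685; exercise = 0.000000; V(0,0) = max -> 0.612685


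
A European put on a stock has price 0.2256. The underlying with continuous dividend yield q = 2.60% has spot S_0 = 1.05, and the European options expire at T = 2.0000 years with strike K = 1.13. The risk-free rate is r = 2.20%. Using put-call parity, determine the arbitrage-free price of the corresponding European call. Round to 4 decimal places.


Answer: Call price = 0.1410

Derivation:
Put-call parity: C - P = S_0 * exp(-qT) - K * exp(-rT).
S_0 * exp(-qT) = 1.0500 * 0.94932887 = 0.99679531
K * exp(-rT) = 1.1300 * 0.95695396 = 1.08135797
C = P + S*exp(-qT) - K*exp(-rT)
C = 0.2256 + 0.99679531 - 1.08135797 = 0.1410


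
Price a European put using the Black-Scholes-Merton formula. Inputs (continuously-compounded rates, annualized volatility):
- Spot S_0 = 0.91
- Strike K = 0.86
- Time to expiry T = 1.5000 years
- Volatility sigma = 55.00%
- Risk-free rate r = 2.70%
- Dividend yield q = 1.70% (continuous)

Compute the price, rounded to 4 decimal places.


Answer: Price = 0.1965

Derivation:
d1 = (ln(S/K) + (r - q + 0.5*sigma^2) * T) / (sigma * sqrt(T)) = 0.44296752
d2 = d1 - sigma * sqrt(T) = -0.23064216
exp(-rT) = 0.96030916; exp(-qT) = 0.97482238
P = K * exp(-rT) * N(-d2) - S_0 * exp(-qT) * N(-d1)
N(-d1) = 0.32889461; N(-d2) = 0.59120359
P = 0.8600 * 0.96030916 * 0.59120359 - 0.9100 * 0.97482238 * 0.32889461 = 0.1965


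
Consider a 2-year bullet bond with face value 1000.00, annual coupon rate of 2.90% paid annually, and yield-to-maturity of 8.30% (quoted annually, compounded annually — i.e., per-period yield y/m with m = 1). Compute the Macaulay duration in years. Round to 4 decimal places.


Coupon per period c = face * coupon_rate / m = 29.000000
Periods per year m = 1; per-period yield y/m = 0.083000
Number of cashflows N = 2
Cashflows (t years, CF_t, discount factor 1/(1+y/m)^(m*t), PV):
  t = 1.0000: CF_t = 29.000000, DF = 0.923361, PV = 26.777470
  t = 2.0000: CF_t = 1029.000000, DF = 0.852596, PV = 877.320872
Price P = sum_t PV_t = 904.098342
Macaulay numerator sum_t t * PV_t:
  t * PV_t at t = 1.0000: 26.777470
  t * PV_t at t = 2.0000: 1754.641744
Macaulay duration D = (sum_t t * PV_t) / P = 1781.419214 / 904.098342 = 1.970382

Answer: Macaulay duration = 1.9704 years


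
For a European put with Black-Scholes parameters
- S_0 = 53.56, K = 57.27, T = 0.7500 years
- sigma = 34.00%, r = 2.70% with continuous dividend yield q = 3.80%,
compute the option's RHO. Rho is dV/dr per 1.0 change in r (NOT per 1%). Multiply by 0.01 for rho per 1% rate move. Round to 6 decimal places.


d1 = -0.1082511567; d2 = -0.4026997940
phi(d1) = 0.3966116496; exp(-qT) = 0.9719022941; exp(-rT) = 0.9799536543
N(-d2) = 0.6564154573
Rho = -K*T*exp(-rT)*N(-d2) = -57.2700 * 0.7500 * 0.9799536543 * 0.6564154573 = -27.629485

Answer: Rho = -27.629485


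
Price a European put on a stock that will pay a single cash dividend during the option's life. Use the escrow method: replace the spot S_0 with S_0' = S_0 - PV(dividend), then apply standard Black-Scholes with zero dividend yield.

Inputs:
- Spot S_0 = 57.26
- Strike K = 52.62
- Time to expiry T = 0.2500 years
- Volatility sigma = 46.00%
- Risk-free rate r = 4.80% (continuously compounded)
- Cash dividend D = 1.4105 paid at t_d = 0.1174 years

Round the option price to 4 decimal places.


PV(D) = D * exp(-r * t_d) = 1.4105 * 0.99438065 = 1.40257390
S_0' = S_0 - PV(D) = 57.2600 - 1.40257390 = 55.85742610
d1 = (ln(S_0'/K) + (r + sigma^2/2)*T) / (sigma*sqrt(T)) = 0.42676611
d2 = d1 - sigma*sqrt(T) = 0.19676611
exp(-rT) = 0.98807171
N(-d1) = 0.33477485; N(-d2) = 0.42200529
P = K * exp(-rT) * N(-d2) - S_0' * N(-d1) = 52.6200 * 0.98807171 * 0.42200529 - 55.85742610 * 0.33477485 = 3.2414

Answer: Price = 3.2414


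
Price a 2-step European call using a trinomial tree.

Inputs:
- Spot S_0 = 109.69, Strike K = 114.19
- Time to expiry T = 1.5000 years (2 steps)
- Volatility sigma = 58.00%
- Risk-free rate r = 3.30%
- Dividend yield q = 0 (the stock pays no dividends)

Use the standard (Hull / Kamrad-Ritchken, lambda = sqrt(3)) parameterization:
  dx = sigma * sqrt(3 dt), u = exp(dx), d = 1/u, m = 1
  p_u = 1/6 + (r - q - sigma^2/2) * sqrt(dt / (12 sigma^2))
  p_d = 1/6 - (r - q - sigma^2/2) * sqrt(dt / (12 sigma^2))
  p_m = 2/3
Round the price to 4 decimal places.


Answer: Price = V(0,0) = 26.0161

Derivation:
dt = T/N = 0.750000; dx = sigma*sqrt(3*dt) = 0.870000
u = exp(dx) = 2.386911; d = 1/u = 0.418952
p_u = 0.108391, p_m = 0.666667, p_d = 0.224943
Discount per step: exp(-r*dt) = 0.975554
Stock lattice S(k, j) with j the centered position index:
  k=0: S(0,+0) = 109.6900
  k=1: S(1,-1) = 45.9548; S(1,+0) = 109.6900; S(1,+1) = 261.8203
  k=2: S(2,-2) = 19.2528; S(2,-1) = 45.9548; S(2,+0) = 109.6900; S(2,+1) = 261.8203; S(2,+2) = 624.9416
Terminal payoffs V(N, j) = max(S_T - K, 0):
  V(2,-2) = 0.000000; V(2,-1) = 0.000000; V(2,+0) = 0.000000; V(2,+1) = 147.630252; V(2,+2) = 510.751600
Backward induction: V(k, j) = exp(-r*dt) * [p_u * V(k+1, j+1) + p_m * V(k+1, j) + p_d * V(k+1, j-1)]
  V(1,-1) = exp(-r*dt) * [p_u*0.000000 + p_m*0.000000 + p_d*0.000000] = 0.000000
  V(1,+0) = exp(-r*dt) * [p_u*147.630252 + p_m*0.000000 + p_d*0.000000] = 15.610579
  V(1,+1) = exp(-r*dt) * [p_u*510.751600 + p_m*147.630252 + p_d*0.000000] = 150.021580
  V(0,+0) = exp(-r*dt) * [p_u*150.021580 + p_m*15.610579 + p_d*0.000000] = 26.016080


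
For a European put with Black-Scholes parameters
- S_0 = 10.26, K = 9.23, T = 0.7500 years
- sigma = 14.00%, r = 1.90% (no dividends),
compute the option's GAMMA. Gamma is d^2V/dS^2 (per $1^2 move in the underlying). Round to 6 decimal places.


Answer: Gamma = 0.184658

Derivation:
d1 = 1.0507262808; d2 = 0.9294827243
phi(d1) = 0.2297068400; exp(-qT) = 1.0000000000; exp(-rT) = 0.9858510507
Gamma = exp(-qT) * phi(d1) / (S * sigma * sqrt(T)) = 1.0000000000 * 0.2297068400 / (10.2600 * 0.1400 * 0.8660254038) = 0.184658


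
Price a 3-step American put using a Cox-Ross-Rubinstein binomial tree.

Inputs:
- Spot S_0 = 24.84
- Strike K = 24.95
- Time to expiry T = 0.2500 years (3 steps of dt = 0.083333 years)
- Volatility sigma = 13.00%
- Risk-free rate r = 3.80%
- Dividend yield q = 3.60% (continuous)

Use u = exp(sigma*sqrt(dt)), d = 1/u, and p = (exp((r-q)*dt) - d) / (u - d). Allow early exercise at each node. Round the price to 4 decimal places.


dt = T/N = 0.083333
u = exp(sigma*sqrt(dt)) = 1.038241; d = 1/u = 0.963168
p = (exp((r-q)*dt) - d) / (u - d) = 0.492839
Discount per step: exp(-r*dt) = 0.996838
Stock lattice S(k, i) with i counting down-moves:
  k=0: S(0,0) = 24.8400
  k=1: S(1,0) = 25.7899; S(1,1) = 23.9251
  k=2: S(2,0) = 26.7761; S(2,1) = 24.8400; S(2,2) = 23.0439
  k=3: S(3,0) = 27.8001; S(3,1) = 25.7899; S(3,2) = 23.9251; S(3,3) = 22.1951
Terminal payoffs V(N, i) = max(K - S_T, 0):
  V(3,0) = 0.000000; V(3,1) = 0.000000; V(3,2) = 1.024915; V(3,3) = 2.754891
Backward induction: V(k, i) = exp(-r*dt) * [p * V(k+1, i) + (1-p) * V(k+1, i+1)]; then take max(V_cont, immediate exercise) for American.
  V(2,0) = exp(-r*dt) * [p*0.000000 + (1-p)*0.000000] = 0.000000; exercise = 0.000000; V(2,0) = max -> 0.000000
  V(2,1) = exp(-r*dt) * [p*0.000000 + (1-p)*1.024915] = 0.518153; exercise = 0.110000; V(2,1) = max -> 0.518153
  V(2,2) = exp(-r*dt) * [p*1.024915 + (1-p)*2.754891] = 1.896276; exercise = 1.906132; V(2,2) = max -> 1.906132
  V(1,0) = exp(-r*dt) * [p*0.000000 + (1-p)*0.518153] = 0.261956; exercise = 0.000000; V(1,0) = max -> 0.261956
  V(1,1) = exp(-r*dt) * [p*0.518153 + (1-p)*1.906132] = 1.218217; exercise = 1.024915; V(1,1) = max -> 1.218217
  V(0,0) = exp(-r*dt) * [p*0.261956 + (1-p)*1.218217] = 0.744572; exercise = 0.110000; V(0,0) = max -> 0.744572

Answer: Price = V(0,0) = 0.7446


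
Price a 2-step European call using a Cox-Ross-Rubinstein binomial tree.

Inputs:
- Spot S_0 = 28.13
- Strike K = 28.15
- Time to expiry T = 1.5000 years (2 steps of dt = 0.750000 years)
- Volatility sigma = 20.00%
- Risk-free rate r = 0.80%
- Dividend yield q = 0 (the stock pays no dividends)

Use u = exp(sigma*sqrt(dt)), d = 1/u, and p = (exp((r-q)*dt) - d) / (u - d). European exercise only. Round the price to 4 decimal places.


Answer: Price = V(0,0) = 2.5818

Derivation:
dt = T/N = 0.750000
u = exp(sigma*sqrt(dt)) = 1.189110; d = 1/u = 0.840965
p = (exp((r-q)*dt) - d) / (u - d) = 0.474093
Discount per step: exp(-r*dt) = 0.994018
Stock lattice S(k, i) with i counting down-moves:
  k=0: S(0,0) = 28.1300
  k=1: S(1,0) = 33.4497; S(1,1) = 23.6563
  k=2: S(2,0) = 39.7753; S(2,1) = 28.1300; S(2,2) = 19.8942
Terminal payoffs V(N, i) = max(S_T - K, 0):
  V(2,0) = 11.625327; V(2,1) = 0.000000; V(2,2) = 0.000000
Backward induction: V(k, i) = exp(-r*dt) * [p * V(k+1, i) + (1-p) * V(k+1, i+1)].
  V(1,0) = exp(-r*dt) * [p*11.625327 + (1-p)*0.000000] = 5.478512
  V(1,1) = exp(-r*dt) * [p*0.000000 + (1-p)*0.000000] = 0.000000
  V(0,0) = exp(-r*dt) * [p*5.478512 + (1-p)*0.000000] = 2.581785


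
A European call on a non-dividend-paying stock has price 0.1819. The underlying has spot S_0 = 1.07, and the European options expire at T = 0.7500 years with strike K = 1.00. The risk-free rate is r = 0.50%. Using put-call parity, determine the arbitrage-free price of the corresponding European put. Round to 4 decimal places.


Put-call parity: C - P = S_0 * exp(-qT) - K * exp(-rT).
S_0 * exp(-qT) = 1.0700 * 1.00000000 = 1.07000000
K * exp(-rT) = 1.0000 * 0.99625702 = 0.99625702
P = C - S*exp(-qT) + K*exp(-rT)
P = 0.1819 - 1.07000000 + 0.99625702 = 0.1082

Answer: Put price = 0.1082


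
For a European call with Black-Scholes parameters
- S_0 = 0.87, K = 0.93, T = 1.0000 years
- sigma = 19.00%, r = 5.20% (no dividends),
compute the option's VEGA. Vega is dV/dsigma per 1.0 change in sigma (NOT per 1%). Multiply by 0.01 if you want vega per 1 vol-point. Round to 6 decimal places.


d1 = 0.0176769763; d2 = -0.1723230237
phi(d1) = 0.3988799554; exp(-qT) = 1.0000000000; exp(-rT) = 0.9493288668
Vega = S * exp(-qT) * phi(d1) * sqrt(T) = 0.8700 * 1.0000000000 * 0.3988799554 * 1.0000000000 = 0.347026

Answer: Vega = 0.347026


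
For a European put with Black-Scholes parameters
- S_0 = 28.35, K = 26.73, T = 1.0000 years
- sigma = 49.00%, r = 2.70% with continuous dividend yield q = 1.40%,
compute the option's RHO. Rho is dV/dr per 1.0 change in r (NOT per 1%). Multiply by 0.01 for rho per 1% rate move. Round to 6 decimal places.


Answer: Rho = -14.028549

Derivation:
d1 = 0.3916132654; d2 = -0.0983867346
phi(d1) = 0.3694946536; exp(-qT) = 0.9860975443; exp(-rT) = 0.9733612415
N(-d2) = 0.5391873961
Rho = -K*T*exp(-rT)*N(-d2) = -26.7300 * 1.0000 * 0.9733612415 * 0.5391873961 = -14.028549


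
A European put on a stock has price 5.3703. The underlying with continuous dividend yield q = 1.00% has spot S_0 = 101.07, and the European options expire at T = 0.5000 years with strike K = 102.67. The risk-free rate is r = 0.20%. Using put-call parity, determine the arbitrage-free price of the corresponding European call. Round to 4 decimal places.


Put-call parity: C - P = S_0 * exp(-qT) - K * exp(-rT).
S_0 * exp(-qT) = 101.0700 * 0.99501248 = 100.56591127
K * exp(-rT) = 102.6700 * 0.99900050 = 102.56738132
C = P + S*exp(-qT) - K*exp(-rT)
C = 5.3703 + 100.56591127 - 102.56738132 = 3.3688

Answer: Call price = 3.3688


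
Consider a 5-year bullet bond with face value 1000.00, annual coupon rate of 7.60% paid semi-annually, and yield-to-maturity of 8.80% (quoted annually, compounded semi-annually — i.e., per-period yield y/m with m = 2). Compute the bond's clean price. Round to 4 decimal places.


Coupon per period c = face * coupon_rate / m = 38.000000
Periods per year m = 2; per-period yield y/m = 0.044000
Number of cashflows N = 10
Cashflows (t years, CF_t, discount factor 1/(1+y/m)^(m*t), PV):
  t = 0.5000: CF_t = 38.000000, DF = 0.957854, PV = 36.398467
  t = 1.0000: CF_t = 38.000000, DF = 0.917485, PV = 34.864432
  t = 1.5000: CF_t = 38.000000, DF = 0.878817, PV = 33.395050
  t = 2.0000: CF_t = 38.000000, DF = 0.841779, PV = 31.987596
  t = 2.5000: CF_t = 38.000000, DF = 0.806302, PV = 30.639460
  t = 3.0000: CF_t = 38.000000, DF = 0.772320, PV = 29.348142
  t = 3.5000: CF_t = 38.000000, DF = 0.739770, PV = 28.111247
  t = 4.0000: CF_t = 38.000000, DF = 0.708592, PV = 26.926481
  t = 4.5000: CF_t = 38.000000, DF = 0.678728, PV = 25.791649
  t = 5.0000: CF_t = 1038.000000, DF = 0.650122, PV = 674.826870
Price P = sum_t PV_t = 952.289394

Answer: Price = 952.2894


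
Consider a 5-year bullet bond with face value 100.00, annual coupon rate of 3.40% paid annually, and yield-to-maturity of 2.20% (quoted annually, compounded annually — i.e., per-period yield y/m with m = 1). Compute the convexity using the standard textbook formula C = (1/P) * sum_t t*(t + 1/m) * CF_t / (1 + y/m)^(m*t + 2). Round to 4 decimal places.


Coupon per period c = face * coupon_rate / m = 3.400000
Periods per year m = 1; per-period yield y/m = 0.022000
Number of cashflows N = 5
Cashflows (t years, CF_t, discount factor 1/(1+y/m)^(m*t), PV):
  t = 1.0000: CF_t = 3.400000, DF = 0.978474, PV = 3.326810
  t = 2.0000: CF_t = 3.400000, DF = 0.957411, PV = 3.255196
  t = 3.0000: CF_t = 3.400000, DF = 0.936801, PV = 3.185123
  t = 4.0000: CF_t = 3.400000, DF = 0.916635, PV = 3.116559
  t = 5.0000: CF_t = 103.400000, DF = 0.896903, PV = 92.739780
Price P = sum_t PV_t = 105.623468
Convexity numerator sum_t t*(t + 1/m) * CF_t / (1+y/m)^(m*t + 2):
  t = 1.0000: term = 6.370246
  t = 2.0000: term = 18.699353
  t = 3.0000: term = 36.593646
  t = 4.0000: term = 59.676527
  t = 5.0000: term = 2663.701301
Convexity = (1/P) * sum = 2785.041074 / 105.623468 = 26.367635

Answer: Convexity = 26.3676
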